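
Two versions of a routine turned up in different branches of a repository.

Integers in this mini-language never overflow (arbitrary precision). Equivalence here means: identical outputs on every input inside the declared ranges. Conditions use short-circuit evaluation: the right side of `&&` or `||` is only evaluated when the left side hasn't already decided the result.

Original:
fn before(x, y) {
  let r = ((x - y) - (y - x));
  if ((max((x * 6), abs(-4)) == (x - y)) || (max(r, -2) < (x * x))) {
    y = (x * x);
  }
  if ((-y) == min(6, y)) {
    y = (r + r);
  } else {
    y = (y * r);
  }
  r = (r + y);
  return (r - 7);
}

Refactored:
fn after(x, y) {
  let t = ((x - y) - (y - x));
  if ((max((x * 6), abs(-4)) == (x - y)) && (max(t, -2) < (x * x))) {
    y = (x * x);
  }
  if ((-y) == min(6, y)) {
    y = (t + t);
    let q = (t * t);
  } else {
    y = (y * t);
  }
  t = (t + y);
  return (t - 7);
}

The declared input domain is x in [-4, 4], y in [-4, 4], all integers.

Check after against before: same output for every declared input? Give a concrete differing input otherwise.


Not equivalent: x=-4, y=-3 separates them (-41 vs -3).
before: r := -2 | ((max((x * 6), abs(-4)) == (x - y)) || (max(r, -2) < (x * x))): true | y := 16 | ((-y) == min(6, y)): false | y := -32 | r := -34 | result -41
after: t := -2 | ((max((x * 6), abs(-4)) == (x - y)) && (max(t, -2) < (x * x))): false | ((-y) == min(6, y)): false | y := 6 | t := 4 | result -3
verdict: not equivalent; witness: x=-4, y=-3


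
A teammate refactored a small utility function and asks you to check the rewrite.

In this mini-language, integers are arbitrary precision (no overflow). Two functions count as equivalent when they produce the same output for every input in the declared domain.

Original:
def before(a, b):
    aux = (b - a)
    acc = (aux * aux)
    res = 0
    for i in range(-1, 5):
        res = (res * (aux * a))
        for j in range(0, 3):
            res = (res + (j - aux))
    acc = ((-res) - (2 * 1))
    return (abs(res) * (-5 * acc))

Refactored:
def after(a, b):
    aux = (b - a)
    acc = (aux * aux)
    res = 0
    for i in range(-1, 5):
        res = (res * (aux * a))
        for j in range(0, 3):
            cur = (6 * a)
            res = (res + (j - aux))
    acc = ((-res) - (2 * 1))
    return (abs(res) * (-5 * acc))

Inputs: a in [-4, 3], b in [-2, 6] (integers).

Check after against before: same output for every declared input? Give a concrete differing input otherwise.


Side by side, the visible changes include: arithmetic usage differs, plus constant usage differs, plus local variable names differ, plus statement counts differ.
One worked example (a=0, b=1) — before: aux=1, then acc=1, then res=0, then (i=-1), then res=0, then (j=0), then res=-1, then (j=1), then res=-1, then (j=2), then res=0, then (i=0), then res=0, then (j=0), then res=-1, then (j=1), then res=-1, then (j=2), then res=0, then (i=1), then res=0, then (j=0), then res=-1, then (j=1), then res=-1, then (j=2), then res=0, then (i=2), then res=0, then (j=0), then res=-1, then (j=1), then res=-1, then (j=2), then res=0, then (i=3), then res=0, then (j=0), then res=-1, then (j=1), then res=-1, then (j=2), then res=0, then (i=4), then res=0, then (j=0), then res=-1, then (j=1), then res=-1, then (j=2), then res=0, then acc=-2, then returns 0; after: aux=1, then acc=1, then res=0, then (i=-1), then res=0, then (j=0), then cur=0, then res=-1, then (j=1), then cur=0, then res=-1, then (j=2), then cur=0, then res=0, then (i=0), then res=0, then (j=0), then cur=0, then res=-1, then (j=1), then cur=0, then res=-1, then (j=2), then cur=0, then res=0, then (i=1), then res=0, then (j=0), then cur=0, then res=-1, then (j=1), then cur=0, then res=-1, then (j=2), then cur=0, then res=0, then (i=2), then res=0, then (j=0), then cur=0, then res=-1, then (j=1), then cur=0, then res=-1, then (j=2), then cur=0, then res=0, then (i=3), then res=0, then (j=0), then cur=0, then res=-1, then (j=1), then cur=0, then res=-1, then (j=2), then cur=0, then res=0, then (i=4), then res=0, then (j=0), then cur=0, then res=-1, then (j=1), then cur=0, then res=-1, then (j=2), then cur=0, then res=0, then acc=-2, then returns 0; agreement on 0.
Across all 72 domain points the two functions coincide.
verdict: equivalent


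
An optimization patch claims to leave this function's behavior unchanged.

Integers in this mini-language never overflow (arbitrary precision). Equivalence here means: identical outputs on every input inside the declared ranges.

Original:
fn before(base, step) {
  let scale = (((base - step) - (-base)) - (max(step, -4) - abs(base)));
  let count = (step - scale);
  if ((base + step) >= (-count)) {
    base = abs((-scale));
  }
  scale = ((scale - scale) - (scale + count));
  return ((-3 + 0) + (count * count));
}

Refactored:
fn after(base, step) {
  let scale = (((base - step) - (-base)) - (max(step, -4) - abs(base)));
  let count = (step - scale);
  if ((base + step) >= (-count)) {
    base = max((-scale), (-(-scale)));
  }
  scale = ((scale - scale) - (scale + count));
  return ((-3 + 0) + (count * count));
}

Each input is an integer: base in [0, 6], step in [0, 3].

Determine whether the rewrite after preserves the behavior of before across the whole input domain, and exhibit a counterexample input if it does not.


Changes here: min/max/abs usage differs; the full 28-point sweep finds no disagreement.
verdict: equivalent


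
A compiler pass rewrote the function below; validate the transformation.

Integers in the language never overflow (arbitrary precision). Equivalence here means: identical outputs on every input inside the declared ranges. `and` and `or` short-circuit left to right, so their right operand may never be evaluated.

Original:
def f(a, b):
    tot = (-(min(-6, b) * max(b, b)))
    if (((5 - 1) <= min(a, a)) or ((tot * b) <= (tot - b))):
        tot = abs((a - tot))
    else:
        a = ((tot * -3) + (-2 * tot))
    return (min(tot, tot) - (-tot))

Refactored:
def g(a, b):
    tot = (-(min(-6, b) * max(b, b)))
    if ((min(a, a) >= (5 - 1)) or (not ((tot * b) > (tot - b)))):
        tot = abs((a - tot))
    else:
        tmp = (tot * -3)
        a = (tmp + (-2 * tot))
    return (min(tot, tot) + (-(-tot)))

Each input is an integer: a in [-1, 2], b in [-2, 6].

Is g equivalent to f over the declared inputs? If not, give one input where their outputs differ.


Reading the diff, among the changes: comparison usage differs; also arithmetic usage differs; also local variable names differ; also boolean connective usage differs; also statement counts differ.
As a probe, take a=-1, b=6: f runs tot=36, then (((5 - 1) <= min(a, a)) or ((tot * b) <= (tot - b))) is false, then a=-180, then returns 72; g runs tot=36, then ((min(a, a) >= (5 - 1)) or (not ((tot * b) > (tot - b)))) is false, then tmp=-108, then a=-180, then returns 72; both end at 72.
Every one of the 36 inputs gives matching results.
verdict: equivalent


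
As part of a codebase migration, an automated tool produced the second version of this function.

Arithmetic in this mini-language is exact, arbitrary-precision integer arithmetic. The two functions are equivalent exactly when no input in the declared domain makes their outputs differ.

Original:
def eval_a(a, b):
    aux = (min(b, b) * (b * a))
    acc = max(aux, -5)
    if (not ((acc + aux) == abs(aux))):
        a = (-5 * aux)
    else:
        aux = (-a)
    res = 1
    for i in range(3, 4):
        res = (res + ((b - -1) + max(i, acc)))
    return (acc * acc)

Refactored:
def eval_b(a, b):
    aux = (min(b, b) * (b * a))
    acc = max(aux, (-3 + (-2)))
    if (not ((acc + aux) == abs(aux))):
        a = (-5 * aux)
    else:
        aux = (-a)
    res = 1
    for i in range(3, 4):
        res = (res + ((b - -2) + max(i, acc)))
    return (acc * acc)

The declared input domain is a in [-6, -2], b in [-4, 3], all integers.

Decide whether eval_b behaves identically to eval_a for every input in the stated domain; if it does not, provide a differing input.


Equivalent. Although `-1` became `-2`, no input in the stated domain can expose it.
An exhaustive pass over the 40 declared inputs shows identical outputs.
One worked example (a=-5, b=1) — eval_a: aux=-5, then acc=-5, then (not ((acc + aux) == abs(aux))) is true, then a=25, then res=1, then (i=3), then res=6, then returns 25; eval_b: aux=-5, then acc=-5, then (not ((acc + aux) == abs(aux))) is true, then a=25, then res=1, then (i=3), then res=7, then returns 25; agreement on 25.
verdict: equivalent


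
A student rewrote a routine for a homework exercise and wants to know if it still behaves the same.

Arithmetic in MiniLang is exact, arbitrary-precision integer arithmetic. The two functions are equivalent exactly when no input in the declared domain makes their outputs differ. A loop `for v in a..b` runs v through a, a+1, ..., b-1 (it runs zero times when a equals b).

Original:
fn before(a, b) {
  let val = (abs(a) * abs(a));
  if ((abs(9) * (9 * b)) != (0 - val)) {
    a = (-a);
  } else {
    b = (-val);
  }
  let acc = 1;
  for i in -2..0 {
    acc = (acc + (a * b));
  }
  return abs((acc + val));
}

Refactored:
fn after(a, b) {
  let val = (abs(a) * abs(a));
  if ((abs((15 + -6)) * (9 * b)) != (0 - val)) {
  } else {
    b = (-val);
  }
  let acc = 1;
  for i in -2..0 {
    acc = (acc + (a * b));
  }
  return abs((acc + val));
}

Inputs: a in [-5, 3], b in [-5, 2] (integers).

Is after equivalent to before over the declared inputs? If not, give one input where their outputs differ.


Try a=-5, b=-5.
before: val := 25 | ((abs(9) * (9 * b)) != (0 - val)): true | a := 5 | acc := 1 | iter i=-2: | acc := -24 | iter i=-1: | acc := -49 | result 24
after: val := 25 | ((abs((15 + -6)) * (9 * b)) != (0 - val)): true | acc := 1 | iter i=-2: | acc := 26 | iter i=-1: | acc := 51 | result 76
24 vs 76 — the two versions disagree here.
verdict: not equivalent; witness: a=-5, b=-5


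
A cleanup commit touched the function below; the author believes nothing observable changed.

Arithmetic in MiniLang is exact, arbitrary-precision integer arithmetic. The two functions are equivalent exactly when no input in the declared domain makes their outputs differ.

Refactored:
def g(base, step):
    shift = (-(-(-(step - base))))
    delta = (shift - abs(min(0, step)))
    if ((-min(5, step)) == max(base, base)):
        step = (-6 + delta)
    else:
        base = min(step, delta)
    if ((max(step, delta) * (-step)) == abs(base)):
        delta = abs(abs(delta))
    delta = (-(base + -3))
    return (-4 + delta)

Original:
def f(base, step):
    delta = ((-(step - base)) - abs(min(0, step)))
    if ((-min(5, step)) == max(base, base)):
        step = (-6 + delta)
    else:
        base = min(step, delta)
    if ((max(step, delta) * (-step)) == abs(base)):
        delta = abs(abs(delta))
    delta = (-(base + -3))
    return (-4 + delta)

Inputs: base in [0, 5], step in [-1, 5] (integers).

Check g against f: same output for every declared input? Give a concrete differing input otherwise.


Reading the diff, among the changes: local variable names differ, and statement counts differ.
Spot check at base=0, step=4 — f: delta = -4; ((-min(5, step)) == max(base, base)) -> false; base = -4; ((max(step, delta) * (-step)) == abs(base)) -> false; delta = 7; return 3. g: shift = -4; delta = -4; ((-min(5, step)) == max(base, base)) -> false; base = -4; ((max(step, delta) * (-step)) == abs(base)) -> false; delta = 7; return 3. Both give 3.
Checked all 42 inputs in the declared domain: the outputs agree on every one.
verdict: equivalent


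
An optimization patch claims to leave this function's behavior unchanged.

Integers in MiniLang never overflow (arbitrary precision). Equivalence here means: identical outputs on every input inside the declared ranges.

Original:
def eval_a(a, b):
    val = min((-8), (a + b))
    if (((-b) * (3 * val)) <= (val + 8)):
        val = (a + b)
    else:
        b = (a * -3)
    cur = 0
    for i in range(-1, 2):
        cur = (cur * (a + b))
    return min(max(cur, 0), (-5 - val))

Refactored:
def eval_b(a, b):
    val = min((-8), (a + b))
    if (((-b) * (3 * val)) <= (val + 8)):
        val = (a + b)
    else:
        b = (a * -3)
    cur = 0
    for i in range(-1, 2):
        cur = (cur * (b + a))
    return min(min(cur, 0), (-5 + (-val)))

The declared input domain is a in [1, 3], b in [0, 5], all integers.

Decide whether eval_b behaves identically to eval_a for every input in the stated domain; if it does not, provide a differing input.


The suspicious edit (`max(cur, 0)` became `min(cur, 0)`) never changes the result for any input inside the declared domain.
Spot check at a=3, b=3 — eval_a: val becomes -8; next (((-b) * (3 * val)) <= (val + 8)) evaluates to false; next b becomes -9; next cur becomes 0; next at i=-1:; next cur becomes 0; next at i=0:; next cur becomes 0; next at i=1:; next cur becomes 0; next final value 0. eval_b: val becomes -8; next (((-b) * (3 * val)) <= (val + 8)) evaluates to false; next b becomes -9; next cur becomes 0; next at i=-1:; next cur becomes 0; next at i=0:; next cur becomes 0; next at i=1:; next cur becomes 0; next final value 0. Both give 0.
Across all 18 domain points the two functions coincide.
verdict: equivalent


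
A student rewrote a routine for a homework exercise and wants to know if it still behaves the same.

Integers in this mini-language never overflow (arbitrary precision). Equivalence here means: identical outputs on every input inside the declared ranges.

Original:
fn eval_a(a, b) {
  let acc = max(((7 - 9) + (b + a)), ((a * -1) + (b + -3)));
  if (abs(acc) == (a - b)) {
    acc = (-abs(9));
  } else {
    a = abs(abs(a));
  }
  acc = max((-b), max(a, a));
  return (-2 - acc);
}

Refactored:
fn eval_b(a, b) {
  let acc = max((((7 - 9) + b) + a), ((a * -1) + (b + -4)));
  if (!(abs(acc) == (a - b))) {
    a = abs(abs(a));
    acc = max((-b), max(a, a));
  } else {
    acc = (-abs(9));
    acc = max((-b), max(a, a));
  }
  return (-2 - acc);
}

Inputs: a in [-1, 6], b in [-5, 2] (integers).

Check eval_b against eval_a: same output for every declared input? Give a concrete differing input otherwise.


The edit looks behavioral (`-3` became `-4`), but over these ranges it never changes the outcome.
Spot check at a=4, b=-1 — eval_a: acc = 1; (abs(acc) == (a - b)) -> false; a = 4; acc = 4; return -6. eval_b: acc = 1; (!(abs(acc) == (a - b))) -> true; a = 4; acc = 4; return -6. Both give -6.
Across all 64 domain points the two functions coincide.
verdict: equivalent


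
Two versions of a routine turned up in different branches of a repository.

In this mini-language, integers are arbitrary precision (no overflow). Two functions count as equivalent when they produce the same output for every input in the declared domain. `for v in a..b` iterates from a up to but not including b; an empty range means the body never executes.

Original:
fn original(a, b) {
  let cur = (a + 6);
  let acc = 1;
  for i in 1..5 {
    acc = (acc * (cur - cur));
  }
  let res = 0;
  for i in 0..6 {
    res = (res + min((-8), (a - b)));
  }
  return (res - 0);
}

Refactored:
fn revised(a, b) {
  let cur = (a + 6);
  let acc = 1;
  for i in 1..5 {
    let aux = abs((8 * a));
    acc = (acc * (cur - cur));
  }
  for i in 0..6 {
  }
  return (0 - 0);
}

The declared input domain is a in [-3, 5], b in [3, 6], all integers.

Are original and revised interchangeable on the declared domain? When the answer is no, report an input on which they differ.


There is a counterexample at a=-3, b=3: -48 on one side, 0 on the other.
original: cur becomes 3; next acc becomes 1; next at i=1:; next acc becomes 0; next at i=2:; next acc becomes 0; next at i=3:; next acc becomes 0; next at i=4:; next acc becomes 0; next res becomes 0; next at i=0:; next res becomes -8; next at i=1:; next res becomes -16; next at i=2:; next res becomes -24; next at i=3:; next res becomes -32; next at i=4:; next res becomes -40; next at i=5:; next res becomes -48; next final value -48
revised: cur becomes 3; next acc becomes 1; next at i=1:; next aux becomes 24; next acc becomes 0; next at i=2:; next aux becomes 24; next acc becomes 0; next at i=3:; next aux becomes 24; next acc becomes 0; next at i=4:; next aux becomes 24; next acc becomes 0; next at i=0:; next at i=1:; next at i=2:; next at i=3:; next at i=4:; next at i=5:; next final value 0
verdict: not equivalent; witness: a=-3, b=3


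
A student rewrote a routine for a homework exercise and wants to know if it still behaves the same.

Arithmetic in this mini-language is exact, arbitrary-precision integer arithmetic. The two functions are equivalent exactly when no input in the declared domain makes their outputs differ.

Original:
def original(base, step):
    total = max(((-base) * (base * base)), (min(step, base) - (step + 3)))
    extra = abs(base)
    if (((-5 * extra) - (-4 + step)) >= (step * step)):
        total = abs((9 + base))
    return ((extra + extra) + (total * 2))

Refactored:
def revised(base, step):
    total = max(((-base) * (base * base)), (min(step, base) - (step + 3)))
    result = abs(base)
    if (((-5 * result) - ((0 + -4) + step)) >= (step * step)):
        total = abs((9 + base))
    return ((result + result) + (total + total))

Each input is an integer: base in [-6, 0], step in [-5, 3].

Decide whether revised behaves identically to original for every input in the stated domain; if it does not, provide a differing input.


The two are interchangeable: local variable names differ, constant usage differs, arithmetic usage differs, and every declared input agrees.
Spot check at base=-2, step=-5 — original: total = 8; extra = 2; (((-5 * extra) - (-4 + step)) >= (step * step)) -> false; return 20. revised: total = 8; result = 2; (((-5 * result) - ((0 + -4) + step)) >= (step * step)) -> false; return 20. Both give 20.
Across all 63 domain points the two functions coincide.
verdict: equivalent


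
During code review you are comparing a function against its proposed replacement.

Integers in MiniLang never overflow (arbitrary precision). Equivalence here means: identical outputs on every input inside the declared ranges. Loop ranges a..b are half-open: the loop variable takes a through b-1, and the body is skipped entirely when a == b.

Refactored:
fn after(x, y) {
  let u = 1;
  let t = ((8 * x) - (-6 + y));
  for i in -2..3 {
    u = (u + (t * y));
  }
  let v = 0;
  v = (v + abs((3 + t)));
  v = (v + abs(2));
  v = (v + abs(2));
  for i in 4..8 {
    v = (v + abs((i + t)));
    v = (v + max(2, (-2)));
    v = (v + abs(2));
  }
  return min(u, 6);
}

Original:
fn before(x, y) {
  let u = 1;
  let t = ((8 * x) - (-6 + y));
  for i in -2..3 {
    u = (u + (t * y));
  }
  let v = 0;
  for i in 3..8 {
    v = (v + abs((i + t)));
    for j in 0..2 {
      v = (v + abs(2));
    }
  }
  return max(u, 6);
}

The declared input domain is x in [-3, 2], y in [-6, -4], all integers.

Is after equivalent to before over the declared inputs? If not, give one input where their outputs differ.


Consider the input x=-3, y=-6.
before: u becomes 1; next t becomes -12; next at i=-2:; next u becomes 73; next at i=-1:; next u becomes 145; next at i=0:; next u becomes 217; next at i=1:; next u becomes 289; next at i=2:; next u becomes 361; next v becomes 0; next at i=3:; next v becomes 9; next at j=0:; next v becomes 11; next at j=1:; next v becomes 13; next at i=4:; next v becomes 21; next at j=0:; next v becomes 23; next at j=1:; next v becomes 25; next at i=5:; next v becomes 32; next at j=0:; next v becomes 34; next at j=1:; next v becomes 36; next at i=6:; next v becomes 42; next at j=0:; next v becomes 44; next at j=1:; next v becomes 46; next at i=7:; next v becomes 51; next at j=0:; next v becomes 53; next at j=1:; next v becomes 55; next final value 361
after: u becomes 1; next t becomes -12; next at i=-2:; next u becomes 73; next at i=-1:; next u becomes 145; next at i=0:; next u becomes 217; next at i=1:; next u becomes 289; next at i=2:; next u becomes 361; next v becomes 0; next v becomes 9; next v becomes 11; next v becomes 13; next at i=4:; next v becomes 21; next v becomes 23; next v becomes 25; next at i=5:; next v becomes 32; next v becomes 34; next v becomes 36; next at i=6:; next v becomes 42; next v becomes 44; next v becomes 46; next at i=7:; next v becomes 51; next v becomes 53; next v becomes 55; next final value 6
361 vs 6 — the two versions disagree here.
verdict: not equivalent; witness: x=-3, y=-6


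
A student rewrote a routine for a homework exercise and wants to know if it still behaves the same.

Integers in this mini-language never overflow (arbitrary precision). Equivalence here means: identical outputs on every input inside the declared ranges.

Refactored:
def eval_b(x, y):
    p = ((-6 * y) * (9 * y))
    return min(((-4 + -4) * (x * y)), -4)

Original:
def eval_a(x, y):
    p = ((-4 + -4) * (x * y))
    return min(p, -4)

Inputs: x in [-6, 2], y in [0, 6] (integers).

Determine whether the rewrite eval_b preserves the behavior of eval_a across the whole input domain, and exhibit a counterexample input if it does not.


Behavior is preserved: although constant usage differs, plus arithmetic usage differs, the outputs never diverge.
One worked example (x=2, y=0) — eval_a: p becomes 0; next final value -4; eval_b: p becomes 0; next final value -4; agreement on -4.
An exhaustive pass over the 63 declared inputs shows identical outputs.
verdict: equivalent


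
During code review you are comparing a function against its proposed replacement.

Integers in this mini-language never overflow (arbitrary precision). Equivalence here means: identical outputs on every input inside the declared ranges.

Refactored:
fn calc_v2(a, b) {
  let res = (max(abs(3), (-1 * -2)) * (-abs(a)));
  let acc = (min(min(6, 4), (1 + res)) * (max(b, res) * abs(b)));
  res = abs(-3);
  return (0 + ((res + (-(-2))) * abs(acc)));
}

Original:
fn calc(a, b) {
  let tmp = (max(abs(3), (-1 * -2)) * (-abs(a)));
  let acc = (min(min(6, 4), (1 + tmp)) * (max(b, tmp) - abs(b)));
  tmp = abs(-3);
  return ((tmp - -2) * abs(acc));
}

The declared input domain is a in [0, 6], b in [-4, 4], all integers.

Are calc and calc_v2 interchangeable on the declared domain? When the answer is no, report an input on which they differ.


Not equivalent: a=0, b=-4 separates them (20 vs 0).
calc: tmp becomes 0; next acc becomes -4; next tmp becomes 3; next final value 20
calc_v2: res becomes 0; next acc becomes 0; next res becomes 3; next final value 0
verdict: not equivalent; witness: a=0, b=-4


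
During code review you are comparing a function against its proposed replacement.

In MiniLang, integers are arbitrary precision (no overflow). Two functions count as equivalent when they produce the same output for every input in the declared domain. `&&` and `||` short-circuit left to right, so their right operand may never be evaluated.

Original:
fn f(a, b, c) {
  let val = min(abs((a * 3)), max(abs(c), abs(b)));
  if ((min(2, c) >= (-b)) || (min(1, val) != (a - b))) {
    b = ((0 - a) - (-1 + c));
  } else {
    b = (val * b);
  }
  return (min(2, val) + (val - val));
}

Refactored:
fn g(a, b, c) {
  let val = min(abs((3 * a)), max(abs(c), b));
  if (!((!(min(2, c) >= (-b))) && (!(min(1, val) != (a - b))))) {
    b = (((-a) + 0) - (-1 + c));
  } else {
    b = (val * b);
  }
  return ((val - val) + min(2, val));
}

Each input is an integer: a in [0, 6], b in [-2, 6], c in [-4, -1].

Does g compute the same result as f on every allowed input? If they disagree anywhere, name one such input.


Not equivalent: a=1, b=-2, c=-1 separates them (2 vs 1).
f: val becomes 2; next ((min(2, c) >= (-b)) || (min(1, val) != (a - b))) evaluates to true; next b becomes 1; next final value 2
g: val becomes 1; next (!((!(min(2, c) >= (-b))) && (!(min(1, val) != (a - b))))) evaluates to true; next b becomes 1; next final value 1
verdict: not equivalent; witness: a=1, b=-2, c=-1


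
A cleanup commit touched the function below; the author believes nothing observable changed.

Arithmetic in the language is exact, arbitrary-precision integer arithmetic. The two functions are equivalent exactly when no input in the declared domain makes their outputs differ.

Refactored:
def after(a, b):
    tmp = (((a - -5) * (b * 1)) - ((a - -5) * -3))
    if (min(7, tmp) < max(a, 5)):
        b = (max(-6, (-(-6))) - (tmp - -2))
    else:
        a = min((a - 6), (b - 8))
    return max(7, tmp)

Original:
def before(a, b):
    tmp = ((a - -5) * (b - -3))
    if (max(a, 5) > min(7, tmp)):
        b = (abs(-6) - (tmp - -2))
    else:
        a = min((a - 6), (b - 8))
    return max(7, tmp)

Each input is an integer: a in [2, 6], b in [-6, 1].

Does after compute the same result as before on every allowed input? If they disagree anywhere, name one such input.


This is a faithful refactor — comparison usage differs, plus min/max/abs usage differs, plus constant usage differs, plus arithmetic usage differs, but the computed results match everywhere.
Tracing a=3, b=-2: before: tmp := 8 | (max(a, 5) > min(7, tmp)): false | a := -10 | result 8 | after: tmp := 8 | (min(7, tmp) < max(a, 5)): false | a := -10 | result 8 — matching result 8.
Across all 40 domain points the two functions coincide.
verdict: equivalent


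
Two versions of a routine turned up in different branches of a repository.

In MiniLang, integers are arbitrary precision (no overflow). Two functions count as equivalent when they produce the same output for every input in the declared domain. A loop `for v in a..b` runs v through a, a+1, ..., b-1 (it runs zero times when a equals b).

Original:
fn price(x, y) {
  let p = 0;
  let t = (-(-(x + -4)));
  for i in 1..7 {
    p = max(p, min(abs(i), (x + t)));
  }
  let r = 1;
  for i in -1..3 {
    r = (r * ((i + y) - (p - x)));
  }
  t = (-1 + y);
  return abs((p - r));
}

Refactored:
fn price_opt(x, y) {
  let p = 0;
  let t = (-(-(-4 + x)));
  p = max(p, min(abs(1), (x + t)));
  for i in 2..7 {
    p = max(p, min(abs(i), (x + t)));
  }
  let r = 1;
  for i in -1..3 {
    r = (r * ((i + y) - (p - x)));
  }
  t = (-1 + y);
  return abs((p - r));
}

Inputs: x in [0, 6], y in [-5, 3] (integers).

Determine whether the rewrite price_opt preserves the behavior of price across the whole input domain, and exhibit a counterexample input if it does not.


Reading the diff, among the changes: loop structure differs; constant usage differs; min/max/abs usage differs; statement counts differ; arithmetic usage differs.
As a probe, take x=0, y=0: price runs p = 0; t = -4; [i=1]; p = 0; [i=2]; p = 0; [i=3]; p = 0; [i=4]; p = 0; [i=5]; p = 0; [i=6]; p = 0; r = 1; [i=-1]; r = -1; [i=0]; r = 0; [i=1]; r = 0; [i=2]; r = 0; t = -1; return 0; price_opt runs p = 0; t = -4; p = 0; [i=2]; p = 0; [i=3]; p = 0; [i=4]; p = 0; [i=5]; p = 0; [i=6]; p = 0; r = 1; [i=-1]; r = -1; [i=0]; r = 0; [i=1]; r = 0; [i=2]; r = 0; t = -1; return 0; both end at 0.
Checked all 63 inputs in the declared domain: the outputs agree on every one.
verdict: equivalent


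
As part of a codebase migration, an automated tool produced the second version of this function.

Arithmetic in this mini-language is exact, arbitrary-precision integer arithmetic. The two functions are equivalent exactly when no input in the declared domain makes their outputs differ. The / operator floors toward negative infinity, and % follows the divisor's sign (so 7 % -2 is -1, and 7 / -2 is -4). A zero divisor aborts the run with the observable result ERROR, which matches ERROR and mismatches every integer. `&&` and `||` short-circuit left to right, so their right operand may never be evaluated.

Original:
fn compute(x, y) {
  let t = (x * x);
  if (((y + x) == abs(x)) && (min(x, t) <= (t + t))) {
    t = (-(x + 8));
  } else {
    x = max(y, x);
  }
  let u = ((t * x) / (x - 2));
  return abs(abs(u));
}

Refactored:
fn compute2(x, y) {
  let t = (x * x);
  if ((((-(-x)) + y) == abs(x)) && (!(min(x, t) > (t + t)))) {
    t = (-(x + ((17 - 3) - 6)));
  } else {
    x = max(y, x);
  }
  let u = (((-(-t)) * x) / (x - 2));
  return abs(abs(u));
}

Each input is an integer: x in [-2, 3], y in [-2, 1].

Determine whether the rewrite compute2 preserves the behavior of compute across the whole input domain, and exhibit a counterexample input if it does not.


The two versions differ — the changes include boolean connective usage differs; and constant usage differs; and arithmetic usage differs; and comparison usage differs.
Tracing x=1, y=1: compute: t := 1 | (((y + x) == abs(x)) && (min(x, t) <= (t + t))): false | x := 1 | u := -1 | result 1 | compute2: t := 1 | ((((-(-x)) + y) == abs(x)) && (!(min(x, t) > (t + t)))): false | x := 1 | u := -1 | result 1 — matching result 1.
Every one of the 24 inputs gives matching results.
verdict: equivalent


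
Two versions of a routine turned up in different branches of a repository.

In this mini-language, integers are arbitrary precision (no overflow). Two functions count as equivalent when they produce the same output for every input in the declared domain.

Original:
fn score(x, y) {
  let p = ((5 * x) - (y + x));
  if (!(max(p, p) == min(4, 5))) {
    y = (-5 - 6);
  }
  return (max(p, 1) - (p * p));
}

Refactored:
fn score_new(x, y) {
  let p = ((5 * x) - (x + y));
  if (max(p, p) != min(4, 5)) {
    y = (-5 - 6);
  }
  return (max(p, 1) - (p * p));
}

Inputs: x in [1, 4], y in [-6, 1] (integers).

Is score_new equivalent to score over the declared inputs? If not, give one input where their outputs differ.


Comparing the listings, the differences include: comparison usage differs; and boolean connective usage differs.
As a probe, take x=3, y=-5: score runs p = 17; (!(max(p, p) == min(4, 5))) -> true; y = -11; return -272; score_new runs p = 17; (max(p, p) != min(4, 5)) -> true; y = -11; return -272; both end at -272.
Checked all 32 inputs in the declared domain: the outputs agree on every one.
verdict: equivalent


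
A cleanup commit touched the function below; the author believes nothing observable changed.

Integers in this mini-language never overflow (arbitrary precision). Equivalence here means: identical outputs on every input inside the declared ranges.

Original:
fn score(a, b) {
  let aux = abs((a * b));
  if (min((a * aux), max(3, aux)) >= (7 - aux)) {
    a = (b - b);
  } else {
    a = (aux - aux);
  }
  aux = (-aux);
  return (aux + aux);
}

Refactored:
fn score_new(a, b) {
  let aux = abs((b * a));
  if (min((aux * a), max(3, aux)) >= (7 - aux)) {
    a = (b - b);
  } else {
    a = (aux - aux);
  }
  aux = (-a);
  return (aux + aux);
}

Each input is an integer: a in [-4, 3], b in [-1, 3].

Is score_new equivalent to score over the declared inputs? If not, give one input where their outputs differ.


These are not equivalent — on a=-4, b=-1 the outputs split (-8 vs 0).
score: aux becomes 4; next (min((a * aux), max(3, aux)) >= (7 - aux)) evaluates to false; next a becomes 0; next aux becomes -4; next final value -8
score_new: aux becomes 4; next (min((aux * a), max(3, aux)) >= (7 - aux)) evaluates to false; next a becomes 0; next aux becomes 0; next final value 0
verdict: not equivalent; witness: a=-4, b=-1


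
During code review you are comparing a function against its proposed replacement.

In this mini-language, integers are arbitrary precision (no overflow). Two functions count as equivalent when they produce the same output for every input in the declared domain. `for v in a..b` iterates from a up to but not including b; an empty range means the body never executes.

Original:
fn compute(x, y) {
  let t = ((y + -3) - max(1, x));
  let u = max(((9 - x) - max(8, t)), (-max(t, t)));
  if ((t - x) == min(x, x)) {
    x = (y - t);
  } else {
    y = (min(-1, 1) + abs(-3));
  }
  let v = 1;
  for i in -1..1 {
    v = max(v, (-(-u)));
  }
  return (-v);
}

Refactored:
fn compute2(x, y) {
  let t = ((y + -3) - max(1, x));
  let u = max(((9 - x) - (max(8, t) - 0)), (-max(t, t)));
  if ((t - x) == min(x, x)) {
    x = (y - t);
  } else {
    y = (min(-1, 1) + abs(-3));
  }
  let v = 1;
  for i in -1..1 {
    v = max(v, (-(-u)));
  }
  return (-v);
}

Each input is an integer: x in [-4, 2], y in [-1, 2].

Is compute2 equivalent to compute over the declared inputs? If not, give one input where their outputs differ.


The two are interchangeable: arithmetic usage differs, constant usage differs, and every declared input agrees.
One worked example (x=1, y=0) — compute: t = -4; u = 4; ((t - x) == min(x, x)) -> false; y = 2; v = 1; [i=-1]; v = 4; [i=0]; v = 4; return -4; compute2: t = -4; u = 4; ((t - x) == min(x, x)) -> false; y = 2; v = 1; [i=-1]; v = 4; [i=0]; v = 4; return -4; agreement on -4.
Every one of the 28 inputs gives matching results.
verdict: equivalent


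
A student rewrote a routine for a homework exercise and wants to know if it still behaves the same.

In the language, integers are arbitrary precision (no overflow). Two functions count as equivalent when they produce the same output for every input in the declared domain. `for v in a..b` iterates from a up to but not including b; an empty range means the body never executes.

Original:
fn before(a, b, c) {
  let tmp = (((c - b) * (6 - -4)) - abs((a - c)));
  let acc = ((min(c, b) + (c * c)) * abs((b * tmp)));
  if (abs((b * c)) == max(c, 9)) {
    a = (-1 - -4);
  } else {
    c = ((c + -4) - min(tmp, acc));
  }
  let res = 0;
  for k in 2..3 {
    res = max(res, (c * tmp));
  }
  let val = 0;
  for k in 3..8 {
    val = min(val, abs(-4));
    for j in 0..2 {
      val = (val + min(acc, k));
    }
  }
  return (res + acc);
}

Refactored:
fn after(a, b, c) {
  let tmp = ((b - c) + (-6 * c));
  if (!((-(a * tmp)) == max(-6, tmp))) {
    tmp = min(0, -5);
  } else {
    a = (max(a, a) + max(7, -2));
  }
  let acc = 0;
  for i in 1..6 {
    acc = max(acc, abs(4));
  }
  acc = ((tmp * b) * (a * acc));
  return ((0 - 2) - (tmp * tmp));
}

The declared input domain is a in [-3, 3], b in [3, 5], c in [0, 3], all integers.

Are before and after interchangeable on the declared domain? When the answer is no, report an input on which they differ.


On input a=-3, b=3, c=0, before returns 0 while after returns -27.
verdict: not equivalent; witness: a=-3, b=3, c=0


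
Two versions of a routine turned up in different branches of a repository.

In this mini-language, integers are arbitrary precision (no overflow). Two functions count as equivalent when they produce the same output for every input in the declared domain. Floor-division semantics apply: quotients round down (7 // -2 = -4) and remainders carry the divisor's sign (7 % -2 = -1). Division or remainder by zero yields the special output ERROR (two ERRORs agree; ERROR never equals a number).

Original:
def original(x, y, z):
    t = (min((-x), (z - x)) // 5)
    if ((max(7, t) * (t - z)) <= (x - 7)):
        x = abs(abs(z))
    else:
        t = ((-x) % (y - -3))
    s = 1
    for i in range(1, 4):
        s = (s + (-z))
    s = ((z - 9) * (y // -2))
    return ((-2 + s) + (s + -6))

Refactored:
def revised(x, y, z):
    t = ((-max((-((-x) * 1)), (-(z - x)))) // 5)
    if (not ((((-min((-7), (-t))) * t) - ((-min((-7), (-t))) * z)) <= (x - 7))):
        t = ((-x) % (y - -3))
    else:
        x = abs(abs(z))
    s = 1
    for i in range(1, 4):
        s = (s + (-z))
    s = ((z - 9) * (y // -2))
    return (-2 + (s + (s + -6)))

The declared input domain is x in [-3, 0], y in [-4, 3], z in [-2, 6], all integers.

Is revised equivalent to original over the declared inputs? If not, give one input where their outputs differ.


Equivalent — the differences include constant usage differs; arithmetic usage differs; min/max/abs usage differs; boolean connective usage differs, yet no declared input distinguishes the two.
As a probe, take x=-3, y=1, z=-1: original runs t := 0 | ((max(7, t) * (t - z)) <= (x - 7)): false | t := 3 | s := 1 | iter i=1: | s := 2 | iter i=2: | s := 3 | iter i=3: | s := 4 | s := 10 | result 12; revised runs t := 0 | (not ((((-min((-7), (-t))) * t) - ((-min((-7), (-t))) * z)) <= (x - 7))): true | t := 3 | s := 1 | iter i=1: | s := 2 | iter i=2: | s := 3 | iter i=3: | s := 4 | s := 10 | result 12; both end at 12.
An exhaustive pass over the 288 declared inputs shows identical outputs.
verdict: equivalent


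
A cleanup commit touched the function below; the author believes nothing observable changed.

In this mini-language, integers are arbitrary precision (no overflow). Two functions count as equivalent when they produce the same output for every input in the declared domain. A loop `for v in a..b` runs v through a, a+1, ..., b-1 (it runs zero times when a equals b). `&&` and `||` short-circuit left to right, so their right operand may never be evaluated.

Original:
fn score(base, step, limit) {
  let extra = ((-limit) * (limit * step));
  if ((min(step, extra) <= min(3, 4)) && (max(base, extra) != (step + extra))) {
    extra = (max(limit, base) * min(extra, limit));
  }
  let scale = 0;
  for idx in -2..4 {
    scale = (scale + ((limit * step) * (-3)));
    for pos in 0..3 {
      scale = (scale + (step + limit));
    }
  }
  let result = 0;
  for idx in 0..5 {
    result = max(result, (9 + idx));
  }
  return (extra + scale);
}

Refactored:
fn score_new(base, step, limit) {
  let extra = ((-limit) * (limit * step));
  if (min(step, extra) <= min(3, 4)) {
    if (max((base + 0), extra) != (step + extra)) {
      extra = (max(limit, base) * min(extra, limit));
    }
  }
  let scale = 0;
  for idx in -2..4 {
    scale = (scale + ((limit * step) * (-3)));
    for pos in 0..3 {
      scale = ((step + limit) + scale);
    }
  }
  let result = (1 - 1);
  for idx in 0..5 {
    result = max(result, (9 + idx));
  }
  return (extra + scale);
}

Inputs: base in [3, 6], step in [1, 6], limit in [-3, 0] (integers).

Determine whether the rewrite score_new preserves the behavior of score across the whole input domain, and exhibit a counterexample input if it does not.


Changes here: branching structure differs, and statement counts differ, and constant usage differs, and boolean connective usage differs, and arithmetic usage differs; the full 96-point sweep finds no disagreement.
verdict: equivalent


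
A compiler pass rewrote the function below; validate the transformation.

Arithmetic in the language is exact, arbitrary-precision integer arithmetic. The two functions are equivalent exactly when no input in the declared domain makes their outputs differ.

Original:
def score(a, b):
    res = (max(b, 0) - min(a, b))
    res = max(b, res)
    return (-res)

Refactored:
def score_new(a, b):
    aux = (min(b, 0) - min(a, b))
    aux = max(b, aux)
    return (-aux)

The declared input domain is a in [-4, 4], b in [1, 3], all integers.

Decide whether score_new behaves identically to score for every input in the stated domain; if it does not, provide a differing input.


At a=-4, b=1: score gives -5, score_new gives -4.
verdict: not equivalent; witness: a=-4, b=1


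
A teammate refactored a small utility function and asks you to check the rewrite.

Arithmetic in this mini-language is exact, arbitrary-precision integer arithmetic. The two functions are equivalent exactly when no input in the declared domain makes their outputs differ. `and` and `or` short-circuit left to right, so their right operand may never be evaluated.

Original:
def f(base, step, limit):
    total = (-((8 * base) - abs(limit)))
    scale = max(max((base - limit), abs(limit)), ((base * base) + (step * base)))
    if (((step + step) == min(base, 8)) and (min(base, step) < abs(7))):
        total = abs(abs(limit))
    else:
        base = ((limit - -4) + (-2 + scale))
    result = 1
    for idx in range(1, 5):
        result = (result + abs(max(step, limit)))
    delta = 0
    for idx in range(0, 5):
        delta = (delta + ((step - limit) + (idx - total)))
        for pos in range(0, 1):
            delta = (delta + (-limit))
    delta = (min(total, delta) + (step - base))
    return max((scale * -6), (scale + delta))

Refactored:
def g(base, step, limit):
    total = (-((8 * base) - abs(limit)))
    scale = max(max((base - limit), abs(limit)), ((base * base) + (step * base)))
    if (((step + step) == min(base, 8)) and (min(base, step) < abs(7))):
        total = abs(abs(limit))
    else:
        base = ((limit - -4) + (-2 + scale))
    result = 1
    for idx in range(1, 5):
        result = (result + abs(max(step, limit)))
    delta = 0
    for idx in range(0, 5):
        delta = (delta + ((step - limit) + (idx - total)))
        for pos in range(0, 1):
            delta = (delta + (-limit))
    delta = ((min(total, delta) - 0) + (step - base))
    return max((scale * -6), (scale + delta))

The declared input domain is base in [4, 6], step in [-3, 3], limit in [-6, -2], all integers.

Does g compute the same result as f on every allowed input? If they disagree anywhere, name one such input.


The two are interchangeable: arithmetic usage differs, constant usage differs, and every declared input agrees.
As a probe, take base=6, step=0, limit=-4: f runs total becomes -44; next scale becomes 36; next (((step + step) == min(base, 8)) and (min(base, step) < abs(7))) evaluates to false; next base becomes 34; next result becomes 1; next at idx=1:; next result becomes 1; next at idx=2:; next result becomes 1; next at idx=3:; next result becomes 1; next at idx=4:; next result becomes 1; next delta becomes 0; next at idx=0:; next delta becomes 48; next at pos=0:; next delta becomes 52; next at idx=1:; next delta becomes 101; next at pos=0:; next delta becomes 105; next at idx=2:; next delta becomes 155; next at pos=0:; next delta becomes 159; next at idx=3:; next delta becomes 210; next at pos=0:; next delta becomes 214; next at idx=4:; next delta becomes 266; next at pos=0:; next delta becomes 270; next delta becomes -78; next final value -42; g runs total becomes -44; next scale becomes 36; next (((step + step) == min(base, 8)) and (min(base, step) < abs(7))) evaluates to false; next base becomes 34; next result becomes 1; next at idx=1:; next result becomes 1; next at idx=2:; next result becomes 1; next at idx=3:; next result becomes 1; next at idx=4:; next result becomes 1; next delta becomes 0; next at idx=0:; next delta becomes 48; next at pos=0:; next delta becomes 52; next at idx=1:; next delta becomes 101; next at pos=0:; next delta becomes 105; next at idx=2:; next delta becomes 155; next at pos=0:; next delta becomes 159; next at idx=3:; next delta becomes 210; next at pos=0:; next delta becomes 214; next at idx=4:; next delta becomes 266; next at pos=0:; next delta becomes 270; next delta becomes -78; next final value -42; both end at -42.
Checked all 105 inputs in the declared domain: the outputs agree on every one.
verdict: equivalent
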